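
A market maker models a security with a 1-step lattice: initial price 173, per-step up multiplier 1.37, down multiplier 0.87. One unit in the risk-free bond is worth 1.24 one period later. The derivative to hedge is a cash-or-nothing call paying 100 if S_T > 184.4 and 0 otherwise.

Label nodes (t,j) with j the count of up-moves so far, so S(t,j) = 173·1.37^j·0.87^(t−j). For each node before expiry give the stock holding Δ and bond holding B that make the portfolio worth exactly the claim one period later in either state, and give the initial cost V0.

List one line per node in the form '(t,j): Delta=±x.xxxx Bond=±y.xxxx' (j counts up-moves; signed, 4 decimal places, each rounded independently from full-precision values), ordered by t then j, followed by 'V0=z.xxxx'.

(0,0): Delta=1.1561 Bond=-140.3226
V0=59.6774

No-arbitrage ⇒ martingale measure with p* = (R−d)/(u−d) = 0.7400.
Terminal values V(1,·): V(1,0)=0.0000, V(1,1)=100.0000
  t=0,j=0: stock 173.0000 → up 237.0100 (V=100.0000), down 150.5100 (V=0.0000). Price 59.6774; hedge Δ=1.1561, bond B=-140.3226.
Check: Δ(0,0)·S0 + B(0,0) = 59.6774 = V0.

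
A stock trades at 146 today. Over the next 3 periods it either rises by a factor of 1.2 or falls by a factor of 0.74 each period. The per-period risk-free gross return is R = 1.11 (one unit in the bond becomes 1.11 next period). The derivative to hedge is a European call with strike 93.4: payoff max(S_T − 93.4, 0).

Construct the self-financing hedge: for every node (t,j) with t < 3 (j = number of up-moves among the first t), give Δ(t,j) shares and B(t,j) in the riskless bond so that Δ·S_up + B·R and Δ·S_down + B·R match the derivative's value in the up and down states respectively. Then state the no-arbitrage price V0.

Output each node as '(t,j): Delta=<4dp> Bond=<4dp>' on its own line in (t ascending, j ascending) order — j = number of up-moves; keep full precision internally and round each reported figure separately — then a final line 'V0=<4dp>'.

(0,0): Delta=0.9842 Bond=-65.7934
(1,0): Delta=0.8786 Bond=-61.6227
(1,1): Delta=1.0000 Bond=-75.8055
(2,0): Delta=0.0691 Bond=-3.6805
(2,1): Delta=1.0000 Bond=-84.1441
(2,2): Delta=1.0000 Bond=-84.1441
V0=77.8942

No-arbitrage ⇒ martingale measure with p* = (R−d)/(u−d) = 0.8043.
At expiry t=3: V(3,0)=0.0000, V(3,1)=2.5395, V(3,2)=62.1776, V(3,3)=158.8880
  t=2,j=0: stock 79.9496 → up 95.9395 (V=2.5395), down 59.1627 (V=0.0000). Price 1.8402; hedge Δ=0.0691, bond B=-3.6805.
  t=2,j=1: stock 129.6480 → up 155.5776 (V=62.1776), down 95.9395 (V=2.5395). Price 45.5039; hedge Δ=1.0000, bond B=-84.1441.
  t=2,j=2: stock 210.2400 → up 252.2880 (V=158.8880), down 155.5776 (V=62.1776). Price 126.0959; hedge Δ=1.0000, bond B=-84.1441.
  t=1,j=0: stock 108.0400 → up 129.6480 (V=45.5039), down 79.9496 (V=1.8402). Price 33.2982; hedge Δ=0.8786, bond B=-61.6227.
  t=1,j=1: stock 175.2000 → up 210.2400 (V=126.0959), down 129.6480 (V=45.5039). Price 99.3945; hedge Δ=1.0000, bond B=-75.8055.
  t=0,j=0: stock 146.0000 → up 175.2000 (V=99.3945), down 108.0400 (V=33.2982). Price 77.8942; hedge Δ=0.9842, bond B=-65.7934.
Root portfolio cost Δ·146+B reproduces V0=77.8942.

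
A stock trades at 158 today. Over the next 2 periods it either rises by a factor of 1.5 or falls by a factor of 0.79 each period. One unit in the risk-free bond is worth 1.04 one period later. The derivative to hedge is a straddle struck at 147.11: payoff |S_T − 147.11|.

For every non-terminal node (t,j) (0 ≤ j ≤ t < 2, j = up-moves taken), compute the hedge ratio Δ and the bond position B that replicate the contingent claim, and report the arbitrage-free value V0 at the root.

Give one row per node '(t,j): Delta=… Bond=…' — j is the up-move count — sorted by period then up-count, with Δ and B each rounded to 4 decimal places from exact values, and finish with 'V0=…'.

Risk-neutral probability p* = (R−d)/(u−d) = (1.04−0.79)/(1.5−0.79) = 0.3521.
Terminal values V(2,·): V(2,0)=48.5022, V(2,1)=40.1200, V(2,2)=208.3900
  t=1,j=0: stock 124.8200 → up 187.2300 (V=40.1200), down 98.6078 (V=48.5022). Price 43.7988; hedge Δ=-0.0946, bond B=55.6047.
  t=1,j=1: stock 237.0000 → up 355.5000 (V=208.3900), down 187.2300 (V=40.1200). Price 95.5481; hedge Δ=1.0000, bond B=-141.4519.
  t=0,j=0: stock 158.0000 → up 237.0000 (V=95.5481), down 124.8200 (V=43.7988). Price 59.6350; hedge Δ=0.4613, bond B=-13.2514.
The time-0 hedge costs 59.6350, which is the no-arbitrage price.

(0,0): Delta=0.4613 Bond=-13.2514
(1,0): Delta=-0.0946 Bond=55.6047
(1,1): Delta=1.0000 Bond=-141.4519
V0=59.6350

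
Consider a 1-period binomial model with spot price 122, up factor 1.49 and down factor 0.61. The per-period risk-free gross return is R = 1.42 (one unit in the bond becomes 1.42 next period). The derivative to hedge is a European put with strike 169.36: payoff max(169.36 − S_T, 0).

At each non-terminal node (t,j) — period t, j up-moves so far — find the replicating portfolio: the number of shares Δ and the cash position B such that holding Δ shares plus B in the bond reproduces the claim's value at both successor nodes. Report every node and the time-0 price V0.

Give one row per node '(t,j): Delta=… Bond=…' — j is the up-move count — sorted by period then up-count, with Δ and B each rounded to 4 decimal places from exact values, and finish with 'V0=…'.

Since d<R<u, set p* = (R−d)/(u−d) = 0.9205; price each node as the discounted p*-expectation of its children.
At expiry t=1: V(1,0)=94.9400, V(1,1)=0.0000
(0,0): S=122.0000. Δ = (V_up−V_dn)/(S_up−S_dn) = (0.0000−94.9400)/(181.7800−74.4200) = -0.8843. V = [p*·0.0000 + (1−p*)·94.9400]/1.42 = 5.3183. B = V − Δ·S = 113.2047.
Root portfolio cost Δ·122+B reproduces V0=5.3183.

(0,0): Delta=-0.8843 Bond=113.2047
V0=5.3183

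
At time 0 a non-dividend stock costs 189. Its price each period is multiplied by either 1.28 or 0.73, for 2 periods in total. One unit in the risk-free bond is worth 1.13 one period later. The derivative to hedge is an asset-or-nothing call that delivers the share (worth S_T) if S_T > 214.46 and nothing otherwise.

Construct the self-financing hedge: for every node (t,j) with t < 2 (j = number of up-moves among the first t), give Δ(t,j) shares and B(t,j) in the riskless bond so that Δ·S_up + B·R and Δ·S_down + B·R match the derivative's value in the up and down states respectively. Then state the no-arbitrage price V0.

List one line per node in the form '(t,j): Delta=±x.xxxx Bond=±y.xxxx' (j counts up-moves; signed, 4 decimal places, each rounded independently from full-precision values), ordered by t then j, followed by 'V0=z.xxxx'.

(0,0): Delta=1.9172 Bond=-234.0897
(1,0): Delta=0.0000 Bond=0.0000
(1,1): Delta=2.3273 Bond=-363.7169
V0=128.2683

Since d<R<u, set p* = (R−d)/(u−d) = 0.7273; price each node as the discounted p*-expectation of its children.
Terminal payoffs: V(2,0)=0.0000, V(2,1)=0.0000, V(2,2)=309.6576
(1,0): S=137.9700. Δ = (V_up−V_dn)/(S_up−S_dn) = (0.0000−0.0000)/(176.6016−100.7181) = 0.0000. V = [p*·0.0000 + (1−p*)·0.0000]/1.13 = 0.0000. B = V − Δ·S = 0.0000.
(1,1): S=241.9200. Δ = (V_up−V_dn)/(S_up−S_dn) = (309.6576−0.0000)/(309.6576−176.6016) = 2.3273. V = [p*·309.6576 + (1−p*)·0.0000]/1.13 = 199.2969. B = V − Δ·S = -363.7169.
(0,0): S=189.0000. Δ = (V_up−V_dn)/(S_up−S_dn) = (199.2969−0.0000)/(241.9200−137.9700) = 1.9172. V = [p*·199.2969 + (1−p*)·0.0000]/1.13 = 128.2683. B = V − Δ·S = -234.0897.
Root portfolio cost Δ·189+B reproduces V0=128.2683.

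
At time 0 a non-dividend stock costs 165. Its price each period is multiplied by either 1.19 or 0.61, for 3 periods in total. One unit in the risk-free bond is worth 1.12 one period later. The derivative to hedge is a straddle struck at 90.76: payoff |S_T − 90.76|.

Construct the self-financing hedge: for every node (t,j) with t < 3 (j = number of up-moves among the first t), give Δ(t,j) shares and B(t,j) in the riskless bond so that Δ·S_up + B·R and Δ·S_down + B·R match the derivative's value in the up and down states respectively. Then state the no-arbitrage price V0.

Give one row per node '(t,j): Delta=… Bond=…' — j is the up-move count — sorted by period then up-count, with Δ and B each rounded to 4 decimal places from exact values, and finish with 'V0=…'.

(0,0): Delta=0.9288 Bond=-51.7477
(1,0): Delta=0.3925 Bond=-3.9810
(1,1): Delta=0.9665 Bond=-65.3660
(2,0): Delta=-1.0000 Bond=81.0357
(2,1): Delta=0.4905 Bond=-16.1933
(2,2): Delta=1.0000 Bond=-81.0357
V0=101.5003

Since d<R<u, set p* = (R−d)/(u−d) = 0.8793; price each node as the discounted p*-expectation of its children.
Payoff layer (t=3): V(3,0)=53.3081, V(3,1)=17.6982, V(3,2)=51.7705, V(3,3)=187.2912
(2,0): S=61.3965. Δ = (V_up−V_dn)/(S_up−S_dn) = (17.6982−53.3081)/(73.0618−37.4519) = -1.0000. V = [p*·17.6982 + (1−p*)·53.3081]/1.12 = 19.6392. B = V − Δ·S = 81.0357.
(2,1): S=119.7735. Δ = (V_up−V_dn)/(S_up−S_dn) = (51.7705−17.6982)/(142.5305−73.0618) = 0.4905. V = [p*·51.7705 + (1−p*)·17.6982]/1.12 = 42.5520. B = V − Δ·S = -16.1933.
(2,2): S=233.6565. Δ = (V_up−V_dn)/(S_up−S_dn) = (187.2912−51.7705)/(278.0512−142.5305) = 1.0000. V = [p*·187.2912 + (1−p*)·51.7705]/1.12 = 152.6208. B = V − Δ·S = -81.0357.
(1,0): S=100.6500. Δ = (V_up−V_dn)/(S_up−S_dn) = (42.5520−19.6392)/(119.7735−61.3965) = 0.3925. V = [p*·42.5520 + (1−p*)·19.6392]/1.12 = 35.5238. B = V − Δ·S = -3.9810.
(1,1): S=196.3500. Δ = (V_up−V_dn)/(S_up−S_dn) = (152.6208−42.5520)/(233.6565−119.7735) = 0.9665. V = [p*·152.6208 + (1−p*)·42.5520]/1.12 = 124.4077. B = V − Δ·S = -65.3660.
(0,0): S=165.0000. Δ = (V_up−V_dn)/(S_up−S_dn) = (124.4077−35.5238)/(196.3500−100.6500) = 0.9288. V = [p*·124.4077 + (1−p*)·35.5238]/1.12 = 101.5003. B = V − Δ·S = -51.7477.
Each (Δ,B) replicates both successor values, so the strategy is self-financing and V0 is arbitrage-free.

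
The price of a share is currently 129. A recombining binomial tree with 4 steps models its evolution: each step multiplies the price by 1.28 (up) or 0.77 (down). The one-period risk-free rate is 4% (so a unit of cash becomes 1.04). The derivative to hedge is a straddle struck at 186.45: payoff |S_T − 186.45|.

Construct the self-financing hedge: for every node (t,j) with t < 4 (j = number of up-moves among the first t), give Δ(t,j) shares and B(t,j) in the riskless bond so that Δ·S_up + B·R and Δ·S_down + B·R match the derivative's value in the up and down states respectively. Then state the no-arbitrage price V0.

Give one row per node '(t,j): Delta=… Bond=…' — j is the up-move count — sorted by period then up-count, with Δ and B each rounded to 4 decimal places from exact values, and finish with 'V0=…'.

Since d<R<u, set p* = (R−d)/(u−d) = 0.5294; price each node as the discounted p*-expectation of its children.
Terminal payoffs: V(4,0)=141.1026, V(4,1)=111.0673, V(4,2)=61.1385, V(4,3)=21.8601, V(4,4)=159.8317
Node (3,0) S=58.8928: V=(p*·111.0673+(1−p*)·141.1026)/1.04=120.3861; Δ=(111.0673−141.1026)/(75.3827−45.3474)=-1.0000; B=V−Δ·S=179.2788
Node (3,1) S=97.8996: V=(p*·61.1385+(1−p*)·111.0673)/1.04=81.3792; Δ=(61.1385−111.0673)/(125.3115−75.3827)=-1.0000; B=V−Δ·S=179.2788
Node (3,2) S=162.7423: V=(p*·21.8601+(1−p*)·61.1385)/1.04=38.7923; Δ=(21.8601−61.1385)/(208.3101−125.3115)=-0.4732; B=V−Δ·S=115.8087
Node (3,3) S=270.5326: V=(p*·159.8317+(1−p*)·21.8601)/1.04=91.2538; Δ=(159.8317−21.8601)/(346.2817−208.3101)=1.0000; B=V−Δ·S=-179.2788
Node (2,0) S=76.4841: V=(p*·81.3792+(1−p*)·120.3861)/1.04=95.8994; Δ=(81.3792−120.3861)/(97.8996−58.8928)=-1.0000; B=V−Δ·S=172.3835
Node (2,1) S=127.1424: V=(p*·38.7923+(1−p*)·81.3792)/1.04=56.5704; Δ=(38.7923−81.3792)/(162.7423−97.8996)=-0.6568; B=V−Δ·S=140.0740
Node (2,2) S=211.3536: V=(p*·91.2538+(1−p*)·38.7923)/1.04=64.0058; Δ=(91.2538−38.7923)/(270.5326−162.7423)=0.4867; B=V−Δ·S=-38.8597
Node (1,0) S=99.3300: V=(p*·56.5704+(1−p*)·95.8994)/1.04=72.1905; Δ=(56.5704−95.8994)/(127.1424−76.4841)=-0.7764; B=V−Δ·S=149.3062
Node (1,1) S=165.1200: V=(p*·64.0058+(1−p*)·56.5704)/1.04=58.1796; Δ=(64.0058−56.5704)/(211.3536−127.1424)=0.0883; B=V−Δ·S=43.6004
Node (0,0) S=129.0000: V=(p*·58.1796+(1−p*)·72.1905)/1.04=62.2817; Δ=(58.1796−72.1905)/(165.1200−99.3300)=-0.2130; B=V−Δ·S=89.7542
Check: Δ(0,0)·S0 + B(0,0) = 62.2817 = V0.

(0,0): Delta=-0.2130 Bond=89.7542
(1,0): Delta=-0.7764 Bond=149.3062
(1,1): Delta=0.0883 Bond=43.6004
(2,0): Delta=-1.0000 Bond=172.3835
(2,1): Delta=-0.6568 Bond=140.0740
(2,2): Delta=0.4867 Bond=-38.8597
(3,0): Delta=-1.0000 Bond=179.2788
(3,1): Delta=-1.0000 Bond=179.2788
(3,2): Delta=-0.4732 Bond=115.8087
(3,3): Delta=1.0000 Bond=-179.2788
V0=62.2817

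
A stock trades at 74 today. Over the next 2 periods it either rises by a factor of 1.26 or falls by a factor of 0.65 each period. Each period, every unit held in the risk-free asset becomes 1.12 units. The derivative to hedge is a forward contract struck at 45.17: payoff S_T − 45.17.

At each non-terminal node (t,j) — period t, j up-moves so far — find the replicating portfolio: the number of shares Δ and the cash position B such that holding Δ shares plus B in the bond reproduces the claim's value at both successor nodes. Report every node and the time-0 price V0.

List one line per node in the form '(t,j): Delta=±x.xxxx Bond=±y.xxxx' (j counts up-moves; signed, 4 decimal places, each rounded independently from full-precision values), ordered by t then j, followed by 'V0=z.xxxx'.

Risk-neutral probability p* = (R−d)/(u−d) = (1.12−0.65)/(1.26−0.65) = 0.7705.
At expiry t=2: V(2,0)=-13.9050, V(2,1)=15.4360, V(2,2)=72.3124
  t=1,j=0: stock 48.1000 → up 60.6060 (V=15.4360), down 31.2650 (V=-13.9050). Price 7.7696; hedge Δ=1.0000, bond B=-40.3304.
  t=1,j=1: stock 93.2400 → up 117.4824 (V=72.3124), down 60.6060 (V=15.4360). Price 52.9096; hedge Δ=1.0000, bond B=-40.3304.
  t=0,j=0: stock 74.0000 → up 93.2400 (V=52.9096), down 48.1000 (V=7.7696). Price 37.9908; hedge Δ=1.0000, bond B=-36.0092.
Self-financing check: at every node Δ·S+B equals the discounted successor values.

(0,0): Delta=1.0000 Bond=-36.0092
(1,0): Delta=1.0000 Bond=-40.3304
(1,1): Delta=1.0000 Bond=-40.3304
V0=37.9908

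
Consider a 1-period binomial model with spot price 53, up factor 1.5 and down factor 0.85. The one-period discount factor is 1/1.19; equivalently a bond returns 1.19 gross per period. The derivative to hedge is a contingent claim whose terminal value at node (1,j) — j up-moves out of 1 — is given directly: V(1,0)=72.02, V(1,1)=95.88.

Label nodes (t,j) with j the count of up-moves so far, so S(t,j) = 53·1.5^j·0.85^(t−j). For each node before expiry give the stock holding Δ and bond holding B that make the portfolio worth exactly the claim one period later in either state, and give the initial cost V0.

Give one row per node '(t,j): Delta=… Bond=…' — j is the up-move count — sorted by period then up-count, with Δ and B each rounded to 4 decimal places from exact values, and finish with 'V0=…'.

Since d<R<u, set p* = (R−d)/(u−d) = 0.5231; price each node as the discounted p*-expectation of its children.
Terminal payoffs: V(1,0)=72.0200, V(1,1)=95.8800
(0,0): S=53.0000. Δ = (V_up−V_dn)/(S_up−S_dn) = (95.8800−72.0200)/(79.5000−45.0500) = 0.6926. V = [p*·95.8800 + (1−p*)·72.0200]/1.19 = 71.0089. B = V − Δ·S = 34.3012.
Self-financing check: at every node Δ·S+B equals the discounted successor values.

(0,0): Delta=0.6926 Bond=34.3012
V0=71.0089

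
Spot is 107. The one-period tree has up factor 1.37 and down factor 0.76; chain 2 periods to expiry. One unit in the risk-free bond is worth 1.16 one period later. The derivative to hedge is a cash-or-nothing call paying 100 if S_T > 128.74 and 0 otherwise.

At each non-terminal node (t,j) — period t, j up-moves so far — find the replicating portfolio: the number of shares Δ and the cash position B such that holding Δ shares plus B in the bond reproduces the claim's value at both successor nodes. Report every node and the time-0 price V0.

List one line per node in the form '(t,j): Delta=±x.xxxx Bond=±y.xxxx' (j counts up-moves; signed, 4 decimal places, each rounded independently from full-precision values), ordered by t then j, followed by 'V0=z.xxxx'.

(0,0): Delta=0.8661 Bond=-60.7153
(1,0): Delta=0.0000 Bond=0.0000
(1,1): Delta=1.1183 Bond=-107.4053
V0=31.9554

Since d<R<u, set p* = (R−d)/(u−d) = 0.6557; price each node as the discounted p*-expectation of its children.
Payoff layer (t=2): V(2,0)=0.0000, V(2,1)=0.0000, V(2,2)=100.0000
  t=1,j=0: stock 81.3200 → up 111.4084 (V=0.0000), down 61.8032 (V=0.0000). Price 0.0000; hedge Δ=0.0000, bond B=0.0000.
  t=1,j=1: stock 146.5900 → up 200.8283 (V=100.0000), down 111.4084 (V=0.0000). Price 56.5291; hedge Δ=1.1183, bond B=-107.4053.
  t=0,j=0: stock 107.0000 → up 146.5900 (V=56.5291), down 81.3200 (V=0.0000). Price 31.9554; hedge Δ=0.8661, bond B=-60.7153.
Self-financing check: at every node Δ·S+B equals the discounted successor values.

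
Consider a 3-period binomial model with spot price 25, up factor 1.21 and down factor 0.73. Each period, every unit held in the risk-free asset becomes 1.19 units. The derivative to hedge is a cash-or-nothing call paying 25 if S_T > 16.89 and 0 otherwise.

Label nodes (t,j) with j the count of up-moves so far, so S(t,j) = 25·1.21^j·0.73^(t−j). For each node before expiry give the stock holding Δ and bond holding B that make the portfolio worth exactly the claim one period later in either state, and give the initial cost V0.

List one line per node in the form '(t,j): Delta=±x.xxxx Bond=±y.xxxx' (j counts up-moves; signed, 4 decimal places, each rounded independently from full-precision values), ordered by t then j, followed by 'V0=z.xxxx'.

Risk-neutral probability p* = (R−d)/(u−d) = (1.19−0.73)/(1.21−0.73) = 0.9583.
Terminal payoffs: V(3,0)=0.0000, V(3,1)=0.0000, V(3,2)=25.0000, V(3,3)=25.0000
(2,0): S=13.3225. Δ = (V_up−V_dn)/(S_up−S_dn) = (0.0000−0.0000)/(16.1202−9.7254) = 0.0000. V = [p*·0.0000 + (1−p*)·0.0000]/1.19 = 0.0000. B = V − Δ·S = 0.0000.
(2,1): S=22.0825. Δ = (V_up−V_dn)/(S_up−S_dn) = (25.0000−0.0000)/(26.7198−16.1202) = 2.3586. V = [p*·25.0000 + (1−p*)·0.0000]/1.19 = 20.1331. B = V − Δ·S = -31.9503.
(2,2): S=36.6025. Δ = (V_up−V_dn)/(S_up−S_dn) = (25.0000−25.0000)/(44.2890−26.7198) = 0.0000. V = [p*·25.0000 + (1−p*)·25.0000]/1.19 = 21.0084. B = V − Δ·S = 21.0084.
(1,0): S=18.2500. Δ = (V_up−V_dn)/(S_up−S_dn) = (20.1331−0.0000)/(22.0825−13.3225) = 2.2983. V = [p*·20.1331 + (1−p*)·0.0000]/1.19 = 16.2136. B = V − Δ·S = -25.7303.
(1,1): S=30.2500. Δ = (V_up−V_dn)/(S_up−S_dn) = (21.0084−20.1331)/(36.6025−22.0825) = 0.0603. V = [p*·21.0084 + (1−p*)·20.1331]/1.19 = 17.6235. B = V − Δ·S = 15.7998.
(0,0): S=25.0000. Δ = (V_up−V_dn)/(S_up−S_dn) = (17.6235−16.2136)/(30.2500−18.2500) = 0.1175. V = [p*·17.6235 + (1−p*)·16.2136]/1.19 = 14.7603. B = V − Δ·S = 11.8230.
Each (Δ,B) replicates both successor values, so the strategy is self-financing and V0 is arbitrage-free.

(0,0): Delta=0.1175 Bond=11.8230
(1,0): Delta=2.2983 Bond=-25.7303
(1,1): Delta=0.0603 Bond=15.7998
(2,0): Delta=0.0000 Bond=0.0000
(2,1): Delta=2.3586 Bond=-31.9503
(2,2): Delta=0.0000 Bond=21.0084
V0=14.7603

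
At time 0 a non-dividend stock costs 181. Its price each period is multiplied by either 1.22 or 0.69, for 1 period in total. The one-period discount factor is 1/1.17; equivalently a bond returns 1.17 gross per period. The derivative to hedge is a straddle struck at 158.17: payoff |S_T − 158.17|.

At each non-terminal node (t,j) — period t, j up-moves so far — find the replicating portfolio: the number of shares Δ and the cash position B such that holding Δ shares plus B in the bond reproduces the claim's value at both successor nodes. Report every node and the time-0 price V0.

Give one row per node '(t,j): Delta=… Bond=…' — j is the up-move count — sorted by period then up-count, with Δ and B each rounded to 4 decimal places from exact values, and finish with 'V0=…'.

(0,0): Delta=0.3062 Bond=-4.2363
V0=51.1788

Since d<R<u, set p* = (R−d)/(u−d) = 0.9057; price each node as the discounted p*-expectation of its children.
Terminal values V(1,·): V(1,0)=33.2800, V(1,1)=62.6500
Node (0,0) S=181.0000: V=(p*·62.6500+(1−p*)·33.2800)/1.17=51.1788; Δ=(62.6500−33.2800)/(220.8200−124.8900)=0.3062; B=V−Δ·S=-4.2363
Check: Δ(0,0)·S0 + B(0,0) = 51.1788 = V0.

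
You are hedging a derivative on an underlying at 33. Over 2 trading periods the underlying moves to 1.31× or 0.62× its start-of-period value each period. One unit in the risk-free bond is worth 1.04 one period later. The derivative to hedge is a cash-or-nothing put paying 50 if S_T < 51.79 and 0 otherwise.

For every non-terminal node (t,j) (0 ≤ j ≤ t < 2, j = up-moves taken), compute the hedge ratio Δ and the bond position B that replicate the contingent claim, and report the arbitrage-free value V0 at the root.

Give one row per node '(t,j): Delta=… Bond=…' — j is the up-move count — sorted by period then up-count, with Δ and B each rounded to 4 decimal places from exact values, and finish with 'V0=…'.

Risk-neutral probability p* = (R−d)/(u−d) = (1.04−0.62)/(1.31−0.62) = 0.6087.
Terminal payoffs: V(2,0)=50.0000, V(2,1)=50.0000, V(2,2)=0.0000
Node (1,0) S=20.4600: V=(p*·50.0000+(1−p*)·50.0000)/1.04=48.0769; Δ=(50.0000−50.0000)/(26.8026−12.6852)=0.0000; B=V−Δ·S=48.0769
Node (1,1) S=43.2300: V=(p*·0.0000+(1−p*)·50.0000)/1.04=18.8127; Δ=(0.0000−50.0000)/(56.6313−26.8026)=-1.6762; B=V−Δ·S=91.2765
Node (0,0) S=33.0000: V=(p*·18.8127+(1−p*)·48.0769)/1.04=29.0999; Δ=(18.8127−48.0769)/(43.2300−20.4600)=-1.2852; B=V−Δ·S=71.5118
The time-0 hedge costs 29.0999, which is the no-arbitrage price.

(0,0): Delta=-1.2852 Bond=71.5118
(1,0): Delta=0.0000 Bond=48.0769
(1,1): Delta=-1.6762 Bond=91.2765
V0=29.0999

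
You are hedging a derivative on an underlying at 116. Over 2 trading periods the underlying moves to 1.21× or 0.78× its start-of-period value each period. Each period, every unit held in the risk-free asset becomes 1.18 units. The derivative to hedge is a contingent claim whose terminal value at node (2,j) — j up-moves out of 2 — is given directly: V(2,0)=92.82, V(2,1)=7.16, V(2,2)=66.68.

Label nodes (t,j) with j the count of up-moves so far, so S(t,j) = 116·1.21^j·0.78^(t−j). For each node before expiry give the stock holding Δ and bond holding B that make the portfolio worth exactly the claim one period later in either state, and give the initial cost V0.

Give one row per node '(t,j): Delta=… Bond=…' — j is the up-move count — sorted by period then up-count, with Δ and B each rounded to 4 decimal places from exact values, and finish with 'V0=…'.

(0,0): Delta=0.8392 Bond=-54.9102
(1,0): Delta=-2.2017 Bond=210.3417
(1,1): Delta=0.9862 Bond=-85.4292
V0=42.4314

Since d<R<u, set p* = (R−d)/(u−d) = 0.9302; price each node as the discounted p*-expectation of its children.
Terminal payoffs: V(2,0)=92.8200, V(2,1)=7.1600, V(2,2)=66.6800
(1,0): S=90.4800. Δ = (V_up−V_dn)/(S_up−S_dn) = (7.1600−92.8200)/(109.4808−70.5744) = -2.2017. V = [p*·7.1600 + (1−p*)·92.8200]/1.18 = 11.1324. B = V − Δ·S = 210.3417.
(1,1): S=140.3600. Δ = (V_up−V_dn)/(S_up−S_dn) = (66.6800−7.1600)/(169.8356−109.4808) = 0.9862. V = [p*·66.6800 + (1−p*)·7.1600]/1.18 = 52.9894. B = V − Δ·S = -85.4292.
(0,0): S=116.0000. Δ = (V_up−V_dn)/(S_up−S_dn) = (52.9894−11.1324)/(140.3600−90.4800) = 0.8392. V = [p*·52.9894 + (1−p*)·11.1324]/1.18 = 42.4314. B = V − Δ·S = -54.9102.
Check: Δ(0,0)·S0 + B(0,0) = 42.4314 = V0.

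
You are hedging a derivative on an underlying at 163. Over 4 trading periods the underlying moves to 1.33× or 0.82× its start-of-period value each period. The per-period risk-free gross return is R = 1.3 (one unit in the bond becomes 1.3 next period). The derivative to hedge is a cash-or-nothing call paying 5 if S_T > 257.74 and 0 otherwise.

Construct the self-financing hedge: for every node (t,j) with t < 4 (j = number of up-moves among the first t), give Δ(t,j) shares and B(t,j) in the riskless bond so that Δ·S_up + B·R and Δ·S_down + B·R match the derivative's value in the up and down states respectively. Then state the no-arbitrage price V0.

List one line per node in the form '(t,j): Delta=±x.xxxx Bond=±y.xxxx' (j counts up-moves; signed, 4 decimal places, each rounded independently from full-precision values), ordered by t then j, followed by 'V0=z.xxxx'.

The replicating-portfolio and risk-neutral prices coincide; use p* = (1.3−0.82)/(1.33−0.82) = 0.9412 for the latter.
Payoff layer (t=4): V(4,0)=0.0000, V(4,1)=0.0000, V(4,2)=0.0000, V(4,3)=5.0000, V(4,4)=5.0000
  t=3,j=0: stock 89.8730 → up 119.5311 (V=0.0000), down 73.6958 (V=0.0000). Price 0.0000; hedge Δ=0.0000, bond B=0.0000.
  t=3,j=1: stock 145.7696 → up 193.8736 (V=0.0000), down 119.5311 (V=0.0000). Price 0.0000; hedge Δ=0.0000, bond B=0.0000.
  t=3,j=2: stock 236.4312 → up 314.4535 (V=5.0000), down 193.8736 (V=0.0000). Price 3.6199; hedge Δ=0.0415, bond B=-6.1840.
  t=3,j=3: stock 383.4798 → up 510.0282 (V=5.0000), down 314.4535 (V=5.0000). Price 3.8462; hedge Δ=0.0000, bond B=3.8462.
  t=2,j=0: stock 109.6012 → up 145.7696 (V=0.0000), down 89.8730 (V=0.0000). Price 0.0000; hedge Δ=0.0000, bond B=0.0000.
  t=2,j=1: stock 177.7678 → up 236.4312 (V=3.6199), down 145.7696 (V=0.0000). Price 2.6207; hedge Δ=0.0399, bond B=-4.4771.
  t=2,j=2: stock 288.3307 → up 383.4798 (V=3.8462), down 236.4312 (V=3.6199). Price 2.9483; hedge Δ=0.0015, bond B=2.5047.
  t=1,j=0: stock 133.6600 → up 177.7678 (V=2.6207), down 109.6012 (V=0.0000). Price 1.8974; hedge Δ=0.0384, bond B=-3.2413.
  t=1,j=1: stock 216.7900 → up 288.3307 (V=2.9483), down 177.7678 (V=2.6207). Price 2.2531; hedge Δ=0.0030, bond B=1.6108.
  t=0,j=0: stock 163.0000 → up 216.7900 (V=2.2531), down 133.6600 (V=1.8974). Price 1.7171; hedge Δ=0.0043, bond B=1.0195.
Check: Δ(0,0)·S0 + B(0,0) = 1.7171 = V0.

(0,0): Delta=0.0043 Bond=1.0195
(1,0): Delta=0.0384 Bond=-3.2413
(1,1): Delta=0.0030 Bond=1.6108
(2,0): Delta=0.0000 Bond=0.0000
(2,1): Delta=0.0399 Bond=-4.4771
(2,2): Delta=0.0015 Bond=2.5047
(3,0): Delta=0.0000 Bond=0.0000
(3,1): Delta=0.0000 Bond=0.0000
(3,2): Delta=0.0415 Bond=-6.1840
(3,3): Delta=0.0000 Bond=3.8462
V0=1.7171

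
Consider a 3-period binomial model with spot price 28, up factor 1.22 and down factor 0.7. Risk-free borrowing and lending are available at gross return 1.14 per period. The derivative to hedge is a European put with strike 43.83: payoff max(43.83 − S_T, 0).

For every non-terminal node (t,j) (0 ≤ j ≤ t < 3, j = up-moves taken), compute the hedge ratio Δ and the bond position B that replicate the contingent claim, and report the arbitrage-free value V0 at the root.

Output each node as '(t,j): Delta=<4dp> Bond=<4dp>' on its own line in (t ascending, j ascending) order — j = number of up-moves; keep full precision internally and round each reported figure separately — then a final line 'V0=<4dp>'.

Risk-neutral probability p* = (R−d)/(u−d) = (1.14−0.7)/(1.22−0.7) = 0.8462.
Payoff layer (t=3): V(3,0)=34.2260, V(3,1)=27.0916, V(3,2)=14.6574, V(3,3)=0.0000
  t=2,j=0: stock 13.7200 → up 16.7384 (V=27.0916), down 9.6040 (V=34.2260). Price 24.7274; hedge Δ=-1.0000, bond B=38.4474.
  t=2,j=1: stock 23.9120 → up 29.1726 (V=14.6574), down 16.7384 (V=27.0916). Price 14.5354; hedge Δ=-1.0000, bond B=38.4474.
  t=2,j=2: stock 41.6752 → up 50.8437 (V=0.0000), down 29.1726 (V=14.6574). Price 1.9781; hedge Δ=-0.6764, bond B=30.1653.
  t=1,j=0: stock 19.6000 → up 23.9120 (V=14.5354), down 13.7200 (V=24.7274). Price 14.1258; hedge Δ=-1.0000, bond B=33.7258.
  t=1,j=1: stock 34.1600 → up 41.6752 (V=1.9781), down 23.9120 (V=14.5354). Price 3.4298; hedge Δ=-0.7069, bond B=27.5785.
  t=0,j=0: stock 28.0000 → up 34.1600 (V=3.4298), down 19.6000 (V=14.1258). Price 4.4520; hedge Δ=-0.7346, bond B=25.0212.
Each (Δ,B) replicates both successor values, so the strategy is self-financing and V0 is arbitrage-free.

(0,0): Delta=-0.7346 Bond=25.0212
(1,0): Delta=-1.0000 Bond=33.7258
(1,1): Delta=-0.7069 Bond=27.5785
(2,0): Delta=-1.0000 Bond=38.4474
(2,1): Delta=-1.0000 Bond=38.4474
(2,2): Delta=-0.6764 Bond=30.1653
V0=4.4520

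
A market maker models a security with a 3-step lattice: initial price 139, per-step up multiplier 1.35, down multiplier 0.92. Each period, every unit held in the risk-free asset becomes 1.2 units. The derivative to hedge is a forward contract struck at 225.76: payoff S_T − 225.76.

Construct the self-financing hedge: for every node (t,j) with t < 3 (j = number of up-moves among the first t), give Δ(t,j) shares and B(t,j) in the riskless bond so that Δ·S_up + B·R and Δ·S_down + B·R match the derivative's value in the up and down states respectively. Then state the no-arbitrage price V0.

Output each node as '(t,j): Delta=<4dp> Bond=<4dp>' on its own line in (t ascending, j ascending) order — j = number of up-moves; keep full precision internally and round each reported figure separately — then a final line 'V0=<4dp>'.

Risk-neutral probability p* = (R−d)/(u−d) = (1.2−0.92)/(1.35−0.92) = 0.6512.
Payoff layer (t=3): V(3,0)=-117.5224, V(3,1)=-66.9330, V(3,2)=7.3013, V(3,3)=116.2321
(2,0): S=117.6496. Δ = (V_up−V_dn)/(S_up−S_dn) = (-66.9330−-117.5224)/(158.8270−108.2376) = 1.0000. V = [p*·-66.9330 + (1−p*)·-117.5224]/1.2 = -70.4837. B = V − Δ·S = -188.1333.
(2,1): S=172.6380. Δ = (V_up−V_dn)/(S_up−S_dn) = (7.3013−-66.9330)/(233.0613−158.8270) = 1.0000. V = [p*·7.3013 + (1−p*)·-66.9330]/1.2 = -15.4953. B = V − Δ·S = -188.1333.
(2,2): S=253.3275. Δ = (V_up−V_dn)/(S_up−S_dn) = (116.2321−7.3013)/(341.9921−233.0613) = 1.0000. V = [p*·116.2321 + (1−p*)·7.3013]/1.2 = 65.1942. B = V − Δ·S = -188.1333.
(1,0): S=127.8800. Δ = (V_up−V_dn)/(S_up−S_dn) = (-15.4953−-70.4837)/(172.6380−117.6496) = 1.0000. V = [p*·-15.4953 + (1−p*)·-70.4837]/1.2 = -28.8978. B = V − Δ·S = -156.7778.
(1,1): S=187.6500. Δ = (V_up−V_dn)/(S_up−S_dn) = (65.1942−-15.4953)/(253.3275−172.6380) = 1.0000. V = [p*·65.1942 + (1−p*)·-15.4953]/1.2 = 30.8722. B = V − Δ·S = -156.7778.
(0,0): S=139.0000. Δ = (V_up−V_dn)/(S_up−S_dn) = (30.8722−-28.8978)/(187.6500−127.8800) = 1.0000. V = [p*·30.8722 + (1−p*)·-28.8978]/1.2 = 8.3519. B = V − Δ·S = -130.6481.
The time-0 hedge costs 8.3519, which is the no-arbitrage price.

(0,0): Delta=1.0000 Bond=-130.6481
(1,0): Delta=1.0000 Bond=-156.7778
(1,1): Delta=1.0000 Bond=-156.7778
(2,0): Delta=1.0000 Bond=-188.1333
(2,1): Delta=1.0000 Bond=-188.1333
(2,2): Delta=1.0000 Bond=-188.1333
V0=8.3519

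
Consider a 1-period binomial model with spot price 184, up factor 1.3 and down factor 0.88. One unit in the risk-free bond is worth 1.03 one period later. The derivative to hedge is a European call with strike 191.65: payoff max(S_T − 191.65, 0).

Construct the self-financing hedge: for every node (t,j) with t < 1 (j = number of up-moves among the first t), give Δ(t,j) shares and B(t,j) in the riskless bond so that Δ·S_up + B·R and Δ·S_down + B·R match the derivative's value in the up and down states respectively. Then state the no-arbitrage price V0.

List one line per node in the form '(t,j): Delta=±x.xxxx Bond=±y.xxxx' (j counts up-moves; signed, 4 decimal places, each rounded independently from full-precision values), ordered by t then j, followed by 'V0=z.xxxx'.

(0,0): Delta=0.6153 Bond=-96.7268
V0=16.4875

Since d<R<u, set p* = (R−d)/(u−d) = 0.3571; price each node as the discounted p*-expectation of its children.
Terminal values V(1,·): V(1,0)=0.0000, V(1,1)=47.5500
(0,0): S=184.0000. Δ = (V_up−V_dn)/(S_up−S_dn) = (47.5500−0.0000)/(239.2000−161.9200) = 0.6153. V = [p*·47.5500 + (1−p*)·0.0000]/1.03 = 16.4875. B = V − Δ·S = -96.7268.
The time-0 hedge costs 16.4875, which is the no-arbitrage price.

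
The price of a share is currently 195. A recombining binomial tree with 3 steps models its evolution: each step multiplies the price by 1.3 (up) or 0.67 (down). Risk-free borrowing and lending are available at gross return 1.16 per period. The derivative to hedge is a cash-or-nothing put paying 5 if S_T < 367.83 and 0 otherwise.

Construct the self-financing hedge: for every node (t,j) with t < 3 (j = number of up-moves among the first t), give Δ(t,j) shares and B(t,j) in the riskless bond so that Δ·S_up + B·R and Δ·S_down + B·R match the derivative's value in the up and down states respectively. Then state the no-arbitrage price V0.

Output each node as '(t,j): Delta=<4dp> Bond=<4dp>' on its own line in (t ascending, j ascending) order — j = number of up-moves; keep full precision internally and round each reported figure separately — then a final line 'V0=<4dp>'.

The replicating-portfolio and risk-neutral prices coincide; use p* = (1.16−0.67)/(1.3−0.67) = 0.7778 for the latter.
Terminal values V(3,·): V(3,0)=5.0000, V(3,1)=5.0000, V(3,2)=5.0000, V(3,3)=0.0000
  t=2,j=0: stock 87.5355 → up 113.7962 (V=5.0000), down 58.6488 (V=5.0000). Price 4.3103; hedge Δ=0.0000, bond B=4.3103.
  t=2,j=1: stock 169.8450 → up 220.7985 (V=5.0000), down 113.7962 (V=5.0000). Price 4.3103; hedge Δ=0.0000, bond B=4.3103.
  t=2,j=2: stock 329.5500 → up 428.4150 (V=0.0000), down 220.7985 (V=5.0000). Price 0.9579; hedge Δ=-0.0241, bond B=8.8944.
  t=1,j=0: stock 130.6500 → up 169.8450 (V=4.3103), down 87.5355 (V=4.3103). Price 3.7158; hedge Δ=0.0000, bond B=3.7158.
  t=1,j=1: stock 253.5000 → up 329.5500 (V=0.9579), down 169.8450 (V=4.3103). Price 1.4680; hedge Δ=-0.0210, bond B=6.7894.
  t=0,j=0: stock 195.0000 → up 253.5000 (V=1.4680), down 130.6500 (V=3.7158). Price 1.6961; hedge Δ=-0.0183, bond B=5.2641.
Self-financing check: at every node Δ·S+B equals the discounted successor values.

(0,0): Delta=-0.0183 Bond=5.2641
(1,0): Delta=0.0000 Bond=3.7158
(1,1): Delta=-0.0210 Bond=6.7894
(2,0): Delta=0.0000 Bond=4.3103
(2,1): Delta=0.0000 Bond=4.3103
(2,2): Delta=-0.0241 Bond=8.8944
V0=1.6961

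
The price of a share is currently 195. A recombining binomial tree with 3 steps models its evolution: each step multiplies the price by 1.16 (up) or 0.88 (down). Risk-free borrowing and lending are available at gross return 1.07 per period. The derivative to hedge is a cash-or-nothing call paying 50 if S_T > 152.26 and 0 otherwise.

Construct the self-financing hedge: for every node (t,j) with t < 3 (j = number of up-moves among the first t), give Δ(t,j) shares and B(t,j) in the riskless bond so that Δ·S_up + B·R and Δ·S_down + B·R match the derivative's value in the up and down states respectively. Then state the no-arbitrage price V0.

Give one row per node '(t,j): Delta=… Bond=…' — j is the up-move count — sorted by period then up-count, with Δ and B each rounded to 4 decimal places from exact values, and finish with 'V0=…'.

(0,0): Delta=0.0826 Bond=23.3451
(1,0): Delta=0.3126 Bond=-14.4830
(1,1): Delta=0.0000 Bond=43.6719
(2,0): Delta=1.1825 Bond=-146.8625
(2,1): Delta=0.0000 Bond=46.7290
(2,2): Delta=0.0000 Bond=46.7290
V0=39.4595

No-arbitrage ⇒ martingale measure with p* = (R−d)/(u−d) = 0.6786.
Payoff layer (t=3): V(3,0)=0.0000, V(3,1)=50.0000, V(3,2)=50.0000, V(3,3)=50.0000
(2,0): S=151.0080. Δ = (V_up−V_dn)/(S_up−S_dn) = (50.0000−0.0000)/(175.1693−132.8870) = 1.1825. V = [p*·50.0000 + (1−p*)·0.0000]/1.07 = 31.7089. B = V − Δ·S = -146.8625.
(2,1): S=199.0560. Δ = (V_up−V_dn)/(S_up−S_dn) = (50.0000−50.0000)/(230.9050−175.1693) = 0.0000. V = [p*·50.0000 + (1−p*)·50.0000]/1.07 = 46.7290. B = V − Δ·S = 46.7290.
(2,2): S=262.3920. Δ = (V_up−V_dn)/(S_up−S_dn) = (50.0000−50.0000)/(304.3747−230.9050) = 0.0000. V = [p*·50.0000 + (1−p*)·50.0000]/1.07 = 46.7290. B = V − Δ·S = 46.7290.
(1,0): S=171.6000. Δ = (V_up−V_dn)/(S_up−S_dn) = (46.7290−31.7089)/(199.0560−151.0080) = 0.3126. V = [p*·46.7290 + (1−p*)·31.7089]/1.07 = 39.1599. B = V − Δ·S = -14.4830.
(1,1): S=226.2000. Δ = (V_up−V_dn)/(S_up−S_dn) = (46.7290−46.7290)/(262.3920−199.0560) = 0.0000. V = [p*·46.7290 + (1−p*)·46.7290]/1.07 = 43.6719. B = V − Δ·S = 43.6719.
(0,0): S=195.0000. Δ = (V_up−V_dn)/(S_up−S_dn) = (43.6719−39.1599)/(226.2000−171.6000) = 0.0826. V = [p*·43.6719 + (1−p*)·39.1599]/1.07 = 39.4595. B = V − Δ·S = 23.3451.
Self-financing check: at every node Δ·S+B equals the discounted successor values.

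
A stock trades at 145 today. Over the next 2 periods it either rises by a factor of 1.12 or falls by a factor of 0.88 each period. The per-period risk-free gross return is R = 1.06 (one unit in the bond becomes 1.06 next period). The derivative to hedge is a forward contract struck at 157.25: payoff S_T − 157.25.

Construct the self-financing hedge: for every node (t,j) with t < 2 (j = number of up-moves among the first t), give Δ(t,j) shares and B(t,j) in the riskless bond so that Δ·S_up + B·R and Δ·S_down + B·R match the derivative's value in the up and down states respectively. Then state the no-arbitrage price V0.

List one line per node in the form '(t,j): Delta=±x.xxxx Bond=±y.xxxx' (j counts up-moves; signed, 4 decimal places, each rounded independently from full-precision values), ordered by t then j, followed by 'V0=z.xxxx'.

No-arbitrage ⇒ martingale measure with p* = (R−d)/(u−d) = 0.7500.
Payoff layer (t=2): V(2,0)=-44.9620, V(2,1)=-14.3380, V(2,2)=24.6380
  t=1,j=0: stock 127.6000 → up 142.9120 (V=-14.3380), down 112.2880 (V=-44.9620). Price -20.7491; hedge Δ=1.0000, bond B=-148.3491.
  t=1,j=1: stock 162.4000 → up 181.8880 (V=24.6380), down 142.9120 (V=-14.3380). Price 14.0509; hedge Δ=1.0000, bond B=-148.3491.
  t=0,j=0: stock 145.0000 → up 162.4000 (V=14.0509), down 127.6000 (V=-20.7491). Price 5.0481; hedge Δ=1.0000, bond B=-139.9519.
Check: Δ(0,0)·S0 + B(0,0) = 5.0481 = V0.

(0,0): Delta=1.0000 Bond=-139.9519
(1,0): Delta=1.0000 Bond=-148.3491
(1,1): Delta=1.0000 Bond=-148.3491
V0=5.0481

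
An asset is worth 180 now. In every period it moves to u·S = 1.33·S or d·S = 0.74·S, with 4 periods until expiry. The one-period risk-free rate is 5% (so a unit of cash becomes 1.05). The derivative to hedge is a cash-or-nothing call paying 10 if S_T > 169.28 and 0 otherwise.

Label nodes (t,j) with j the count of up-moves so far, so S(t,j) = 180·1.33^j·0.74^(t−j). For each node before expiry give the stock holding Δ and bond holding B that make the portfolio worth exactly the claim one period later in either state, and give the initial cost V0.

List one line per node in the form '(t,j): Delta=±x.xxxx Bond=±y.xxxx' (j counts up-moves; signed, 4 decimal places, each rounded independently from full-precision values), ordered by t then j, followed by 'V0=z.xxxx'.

The replicating-portfolio and risk-neutral prices coincide; use p* = (1.05−0.74)/(1.33−0.74) = 0.5254 for the latter.
Payoff layer (t=4): V(4,0)=0.0000, V(4,1)=0.0000, V(4,2)=10.0000, V(4,3)=10.0000, V(4,4)=10.0000
(3,0): S=72.9403. Δ = (V_up−V_dn)/(S_up−S_dn) = (0.0000−0.0000)/(97.0106−53.9758) = 0.0000. V = [p*·0.0000 + (1−p*)·0.0000]/1.05 = 0.0000. B = V − Δ·S = 0.0000.
(3,1): S=131.0954. Δ = (V_up−V_dn)/(S_up−S_dn) = (10.0000−0.0000)/(174.3569−97.0106) = 0.1293. V = [p*·10.0000 + (1−p*)·0.0000]/1.05 = 5.0040. B = V − Δ·S = -11.9451.
(3,2): S=235.6175. Δ = (V_up−V_dn)/(S_up−S_dn) = (10.0000−10.0000)/(313.3712−174.3569) = 0.0000. V = [p*·10.0000 + (1−p*)·10.0000]/1.05 = 9.5238. B = V − Δ·S = 9.5238.
(3,3): S=423.4747. Δ = (V_up−V_dn)/(S_up−S_dn) = (10.0000−10.0000)/(563.2213−313.3712) = 0.0000. V = [p*·10.0000 + (1−p*)·10.0000]/1.05 = 9.5238. B = V − Δ·S = 9.5238.
(2,0): S=98.5680. Δ = (V_up−V_dn)/(S_up−S_dn) = (5.0040−0.0000)/(131.0954−72.9403) = 0.0860. V = [p*·5.0040 + (1−p*)·0.0000]/1.05 = 2.5040. B = V − Δ·S = -5.9774.
(2,1): S=177.1560. Δ = (V_up−V_dn)/(S_up−S_dn) = (9.5238−5.0040)/(235.6175−131.0954) = 0.0432. V = [p*·9.5238 + (1−p*)·5.0040]/1.05 = 7.0275. B = V − Δ·S = -0.6332.
(2,2): S=318.4020. Δ = (V_up−V_dn)/(S_up−S_dn) = (9.5238−9.5238)/(423.4747−235.6175) = 0.0000. V = [p*·9.5238 + (1−p*)·9.5238]/1.05 = 9.0703. B = V − Δ·S = 9.0703.
(1,0): S=133.2000. Δ = (V_up−V_dn)/(S_up−S_dn) = (7.0275−2.5040)/(177.1560−98.5680) = 0.0576. V = [p*·7.0275 + (1−p*)·2.5040]/1.05 = 4.6483. B = V − Δ·S = -3.0185.
(1,1): S=239.4000. Δ = (V_up−V_dn)/(S_up−S_dn) = (9.0703−7.0275)/(318.4020−177.1560) = 0.0145. V = [p*·9.0703 + (1−p*)·7.0275]/1.05 = 7.7151. B = V − Δ·S = 4.2526.
(0,0): S=180.0000. Δ = (V_up−V_dn)/(S_up−S_dn) = (7.7151−4.6483)/(239.4000−133.2000) = 0.0289. V = [p*·7.7151 + (1−p*)·4.6483]/1.05 = 5.9616. B = V − Δ·S = 0.7637.
Each (Δ,B) replicates both successor values, so the strategy is self-financing and V0 is arbitrage-free.

(0,0): Delta=0.0289 Bond=0.7637
(1,0): Delta=0.0576 Bond=-3.0185
(1,1): Delta=0.0145 Bond=4.2526
(2,0): Delta=0.0860 Bond=-5.9774
(2,1): Delta=0.0432 Bond=-0.6332
(2,2): Delta=0.0000 Bond=9.0703
(3,0): Delta=0.0000 Bond=0.0000
(3,1): Delta=0.1293 Bond=-11.9451
(3,2): Delta=0.0000 Bond=9.5238
(3,3): Delta=0.0000 Bond=9.5238
V0=5.9616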